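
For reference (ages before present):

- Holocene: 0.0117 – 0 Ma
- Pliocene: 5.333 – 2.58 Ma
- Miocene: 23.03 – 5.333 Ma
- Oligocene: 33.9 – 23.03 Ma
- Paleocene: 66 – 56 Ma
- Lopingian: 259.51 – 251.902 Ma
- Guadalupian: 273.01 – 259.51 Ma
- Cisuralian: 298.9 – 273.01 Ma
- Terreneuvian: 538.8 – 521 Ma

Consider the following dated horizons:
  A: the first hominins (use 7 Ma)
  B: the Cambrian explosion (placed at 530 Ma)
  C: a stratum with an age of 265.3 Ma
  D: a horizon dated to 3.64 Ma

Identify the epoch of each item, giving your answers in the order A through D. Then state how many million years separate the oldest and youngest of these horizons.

A: 7 Ma lies in 23.03–5.333 Ma, so Miocene.
B: 530 Ma lies in 538.8–521 Ma, so Terreneuvian.
C: 265.3 Ma lies in 273.01–259.51 Ma, so Guadalupian.
D: 3.64 Ma lies in 5.333–2.58 Ma, so Pliocene.
Oldest = 530 Ma, youngest = 3.64 Ma → span 526.36 Myr.

A — Miocene; B — Terreneuvian; C — Guadalupian; D — Pliocene; span 526.36 million years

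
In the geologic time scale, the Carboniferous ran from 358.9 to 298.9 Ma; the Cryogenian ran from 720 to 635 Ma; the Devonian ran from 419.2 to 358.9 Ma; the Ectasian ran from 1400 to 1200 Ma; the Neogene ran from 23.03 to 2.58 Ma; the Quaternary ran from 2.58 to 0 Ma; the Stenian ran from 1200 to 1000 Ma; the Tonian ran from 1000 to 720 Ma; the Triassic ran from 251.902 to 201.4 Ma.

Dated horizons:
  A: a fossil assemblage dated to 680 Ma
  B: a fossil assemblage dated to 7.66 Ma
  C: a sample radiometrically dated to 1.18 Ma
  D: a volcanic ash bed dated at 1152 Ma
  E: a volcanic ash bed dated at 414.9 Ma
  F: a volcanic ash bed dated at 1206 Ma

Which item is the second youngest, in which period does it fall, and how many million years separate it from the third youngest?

B, in the Neogene; 407.24 million years to E

Smaller Ma means younger, so youngest first: C 1.18 < B 7.66 < E 414.9 < A 680 < D 1152 < F 1206.
Counting 2 along gives B (7.66 Ma); the excerpt puts that inside the Neogene, 23.03–2.58 Ma.
Next in line is E (414.9 Ma), and 414.9 − 7.66 = 407.24 Myr.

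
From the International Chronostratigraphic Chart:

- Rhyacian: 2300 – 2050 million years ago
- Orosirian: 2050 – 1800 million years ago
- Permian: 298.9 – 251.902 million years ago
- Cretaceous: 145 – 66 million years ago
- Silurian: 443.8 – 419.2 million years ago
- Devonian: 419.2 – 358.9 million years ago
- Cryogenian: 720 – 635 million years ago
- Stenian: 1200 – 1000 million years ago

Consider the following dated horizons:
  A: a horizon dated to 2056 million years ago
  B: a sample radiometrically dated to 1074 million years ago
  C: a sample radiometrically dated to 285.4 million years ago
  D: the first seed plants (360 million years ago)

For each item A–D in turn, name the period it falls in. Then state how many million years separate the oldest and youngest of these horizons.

A — Rhyacian; B — Stenian; C — Permian; D — Devonian; span 1770.6 million years

Match each age against the start–end ranges in the excerpt: A = 2056 Ma → Rhyacian (2300–2050); B = 1074 Ma → Stenian (1200–1000); C = 285.4 Ma → Permian (298.9–251.902); D = 360 Ma → Devonian (419.2–358.9).
The largest age is 2056 Ma and the smallest is 285.4 Ma; their difference is 1770.6 Myr.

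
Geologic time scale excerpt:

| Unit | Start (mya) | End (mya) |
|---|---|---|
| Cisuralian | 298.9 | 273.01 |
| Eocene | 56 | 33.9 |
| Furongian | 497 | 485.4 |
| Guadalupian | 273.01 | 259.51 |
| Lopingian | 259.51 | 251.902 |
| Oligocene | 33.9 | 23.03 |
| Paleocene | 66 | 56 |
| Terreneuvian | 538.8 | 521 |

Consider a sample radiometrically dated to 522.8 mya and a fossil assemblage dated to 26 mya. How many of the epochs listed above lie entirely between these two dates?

The older date is 522.8 Ma and the younger is 26 Ma.
Epochs with start < 522.8 and end > 26 Ma: Furongian (497–485.4), Cisuralian (298.9–273.01), Guadalupian (273.01–259.51), Lopingian (259.51–251.902), Paleocene (66–56), Eocene (56–33.9).
That is 6 complete epochs.

6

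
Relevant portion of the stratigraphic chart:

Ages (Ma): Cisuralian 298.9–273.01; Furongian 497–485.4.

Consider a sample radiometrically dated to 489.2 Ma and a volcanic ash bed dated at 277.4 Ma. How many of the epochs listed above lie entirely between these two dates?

The older date is 489.2 Ma and the younger is 277.4 Ma.
No epoch both begins after 489.2 Ma and ends before 277.4 Ma, so the count is 0.

0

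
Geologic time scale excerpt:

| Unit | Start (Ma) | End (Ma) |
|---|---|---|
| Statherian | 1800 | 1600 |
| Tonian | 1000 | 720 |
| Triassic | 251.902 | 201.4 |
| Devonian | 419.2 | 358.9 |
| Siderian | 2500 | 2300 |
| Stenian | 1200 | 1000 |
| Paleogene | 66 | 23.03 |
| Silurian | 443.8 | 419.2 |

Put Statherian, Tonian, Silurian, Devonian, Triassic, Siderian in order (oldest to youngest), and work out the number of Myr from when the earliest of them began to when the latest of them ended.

Start ages (Ma): Siderian 2500, Statherian 1800, Tonian 1000, Silurian 443.8, Devonian 419.2, Triassic 251.902.
Ordered oldest to youngest: Siderian, Statherian, Tonian, Silurian, Devonian, Triassic.
Span = 2500 − 201.4 = 2298.6 Myr.

Siderian, Statherian, Tonian, Silurian, Devonian, Triassic; total span 2298.6 Myr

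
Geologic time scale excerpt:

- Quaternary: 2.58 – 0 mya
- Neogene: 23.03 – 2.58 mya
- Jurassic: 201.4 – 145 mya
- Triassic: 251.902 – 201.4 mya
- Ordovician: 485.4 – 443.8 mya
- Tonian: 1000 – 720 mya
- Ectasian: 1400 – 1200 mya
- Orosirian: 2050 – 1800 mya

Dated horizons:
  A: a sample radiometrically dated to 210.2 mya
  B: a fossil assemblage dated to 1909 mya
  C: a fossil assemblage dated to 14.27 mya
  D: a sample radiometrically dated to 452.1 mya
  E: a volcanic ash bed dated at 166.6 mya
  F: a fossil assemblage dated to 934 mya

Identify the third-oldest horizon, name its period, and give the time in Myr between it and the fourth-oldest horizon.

D, in the Ordovician; 241.9 million years to A

Sorted oldest-first by Ma: B (1909), F (934), D (452.1), A (210.2), E (166.6), C (14.27).
The third oldest is D at 452.1 Ma, which lies in 485.4–443.8 Ma: the Ordovician.
The fourth oldest is A at 210.2 Ma; separation = |452.1 − 210.2| = 241.9 Myr.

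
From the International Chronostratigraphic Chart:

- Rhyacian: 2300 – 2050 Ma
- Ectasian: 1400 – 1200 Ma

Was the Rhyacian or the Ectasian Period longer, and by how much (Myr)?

Rhyacian: 2300 − 2050 = 250 Myr.
Ectasian: 1400 − 1200 = 200 Myr.
Difference: 250 − 200 = 50 Myr, so the Rhyacian was longer.

Rhyacian, by 50 million years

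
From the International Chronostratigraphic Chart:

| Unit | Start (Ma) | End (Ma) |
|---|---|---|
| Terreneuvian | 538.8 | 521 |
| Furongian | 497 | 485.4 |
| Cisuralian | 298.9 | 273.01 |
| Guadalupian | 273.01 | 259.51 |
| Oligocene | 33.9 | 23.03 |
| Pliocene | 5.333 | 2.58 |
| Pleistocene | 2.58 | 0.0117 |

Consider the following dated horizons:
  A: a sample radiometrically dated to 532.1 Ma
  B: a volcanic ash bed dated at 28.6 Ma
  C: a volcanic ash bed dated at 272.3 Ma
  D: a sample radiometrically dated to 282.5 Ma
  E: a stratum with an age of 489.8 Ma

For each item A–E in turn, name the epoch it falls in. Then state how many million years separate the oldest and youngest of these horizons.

A — Terreneuvian; B — Oligocene; C — Guadalupian; D — Cisuralian; E — Furongian; span 503.5 million years

Match each age against the start–end ranges in the excerpt: A = 532.1 Ma → Terreneuvian (538.8–521); B = 28.6 Ma → Oligocene (33.9–23.03); C = 272.3 Ma → Guadalupian (273.01–259.51); D = 282.5 Ma → Cisuralian (298.9–273.01); E = 489.8 Ma → Furongian (497–485.4).
The largest age is 532.1 Ma and the smallest is 28.6 Ma; their difference is 503.5 Myr.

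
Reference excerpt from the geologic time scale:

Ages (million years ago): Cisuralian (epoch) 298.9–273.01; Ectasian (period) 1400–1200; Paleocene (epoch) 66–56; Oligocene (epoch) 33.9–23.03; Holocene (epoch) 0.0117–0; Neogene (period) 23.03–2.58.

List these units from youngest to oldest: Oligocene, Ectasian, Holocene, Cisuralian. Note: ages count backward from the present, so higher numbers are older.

Holocene → Oligocene → Cisuralian → Ectasian

Sorting by start age (ascending Ma, since larger Ma = older): Holocene began 0.0117, Oligocene began 33.9, Cisuralian began 298.9, Ectasian began 1400.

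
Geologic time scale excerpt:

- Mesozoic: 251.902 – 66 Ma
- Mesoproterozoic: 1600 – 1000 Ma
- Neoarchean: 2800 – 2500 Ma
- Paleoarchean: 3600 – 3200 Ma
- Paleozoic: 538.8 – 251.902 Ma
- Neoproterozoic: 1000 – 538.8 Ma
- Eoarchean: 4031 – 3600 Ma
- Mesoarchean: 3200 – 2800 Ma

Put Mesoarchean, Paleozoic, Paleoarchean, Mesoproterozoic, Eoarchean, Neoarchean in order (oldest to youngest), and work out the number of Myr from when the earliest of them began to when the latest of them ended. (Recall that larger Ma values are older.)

Eoarchean, Paleoarchean, Mesoarchean, Neoarchean, Mesoproterozoic, Paleozoic; total span 3779.098 Myr

Start ages (Ma): Eoarchean 4031, Paleoarchean 3600, Mesoarchean 3200, Neoarchean 2800, Mesoproterozoic 1600, Paleozoic 538.8.
Ordered oldest to youngest: Eoarchean, Paleoarchean, Mesoarchean, Neoarchean, Mesoproterozoic, Paleozoic.
Span = 4031 − 251.902 = 3779.098 Myr.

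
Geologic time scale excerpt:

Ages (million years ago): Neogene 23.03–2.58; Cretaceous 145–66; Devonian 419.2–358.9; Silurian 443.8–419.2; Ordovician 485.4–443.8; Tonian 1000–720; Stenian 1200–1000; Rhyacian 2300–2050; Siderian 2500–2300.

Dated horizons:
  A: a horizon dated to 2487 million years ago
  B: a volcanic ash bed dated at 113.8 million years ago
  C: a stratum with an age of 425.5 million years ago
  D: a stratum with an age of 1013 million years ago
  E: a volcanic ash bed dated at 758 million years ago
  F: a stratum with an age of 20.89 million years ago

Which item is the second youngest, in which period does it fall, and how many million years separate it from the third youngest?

B, in the Cretaceous; 311.7 million years to C

Smaller Ma means younger, so youngest first: F 20.89 < B 113.8 < C 425.5 < E 758 < D 1013 < A 2487.
Counting 2 along gives B (113.8 Ma); the excerpt puts that inside the Cretaceous, 145–66 Ma.
Next in line is C (425.5 Ma), and 425.5 − 113.8 = 311.7 Myr.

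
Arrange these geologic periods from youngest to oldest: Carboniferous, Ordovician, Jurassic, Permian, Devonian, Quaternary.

Era membership (oldest first within each) — Paleozoic: Ordovician, Devonian, Carboniferous, Permian; Mesozoic: Jurassic; Cenozoic: Quaternary. Paleozoic precedes Mesozoic, which precedes Cenozoic. Concatenating the groups in that era order and then reversing gives youngest to oldest.

Quaternary, then Jurassic, then Permian, then Carboniferous, then Devonian, then Ordovician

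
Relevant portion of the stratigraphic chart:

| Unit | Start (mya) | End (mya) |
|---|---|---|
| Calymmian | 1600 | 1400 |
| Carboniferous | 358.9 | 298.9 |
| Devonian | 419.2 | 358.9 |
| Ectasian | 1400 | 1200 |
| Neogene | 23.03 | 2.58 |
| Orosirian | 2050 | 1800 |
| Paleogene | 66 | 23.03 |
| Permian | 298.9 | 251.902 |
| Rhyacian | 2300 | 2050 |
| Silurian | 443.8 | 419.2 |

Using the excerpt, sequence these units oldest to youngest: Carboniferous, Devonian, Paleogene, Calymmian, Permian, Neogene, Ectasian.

Calymmian → Ectasian → Devonian → Carboniferous → Permian → Paleogene → Neogene

The oldest of these is Calymmian (starts 1600 Ma) and the youngest is Neogene (ends 2.58 Ma).
In between, by decreasing start age: Ectasian (1400), Devonian (419.2), Carboniferous (358.9), Permian (298.9), Paleogene (66).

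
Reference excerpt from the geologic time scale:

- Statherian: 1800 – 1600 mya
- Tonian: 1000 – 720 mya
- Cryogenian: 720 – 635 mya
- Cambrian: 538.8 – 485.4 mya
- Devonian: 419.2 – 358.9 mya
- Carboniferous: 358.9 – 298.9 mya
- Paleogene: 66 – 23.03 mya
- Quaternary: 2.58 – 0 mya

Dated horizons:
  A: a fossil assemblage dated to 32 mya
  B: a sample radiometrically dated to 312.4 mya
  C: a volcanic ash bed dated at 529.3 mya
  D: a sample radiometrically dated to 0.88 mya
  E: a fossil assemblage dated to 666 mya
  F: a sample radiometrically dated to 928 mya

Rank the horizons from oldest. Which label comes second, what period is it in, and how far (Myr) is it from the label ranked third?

E, in the Cryogenian; 136.7 million years to C

Sorted oldest-first by Ma: F (928), E (666), C (529.3), B (312.4), A (32), D (0.88).
The second oldest is E at 666 Ma, which lies in 720–635 Ma: the Cryogenian.
The third oldest is C at 529.3 Ma; separation = |666 − 529.3| = 136.7 Myr.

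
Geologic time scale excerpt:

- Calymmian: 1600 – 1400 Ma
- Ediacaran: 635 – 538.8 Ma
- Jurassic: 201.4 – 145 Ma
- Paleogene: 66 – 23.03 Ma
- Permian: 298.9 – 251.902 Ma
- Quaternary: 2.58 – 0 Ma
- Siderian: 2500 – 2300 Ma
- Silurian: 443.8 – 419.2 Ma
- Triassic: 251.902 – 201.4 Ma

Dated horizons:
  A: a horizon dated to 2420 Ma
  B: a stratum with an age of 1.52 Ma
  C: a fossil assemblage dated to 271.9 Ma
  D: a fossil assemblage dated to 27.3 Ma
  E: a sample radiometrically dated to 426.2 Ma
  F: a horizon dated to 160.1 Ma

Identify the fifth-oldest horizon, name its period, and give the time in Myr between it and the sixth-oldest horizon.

D, in the Paleogene; 25.78 million years to B

Larger Ma means older, so oldest first: A 2420 > E 426.2 > C 271.9 > F 160.1 > D 27.3 > B 1.52.
Counting 5 along gives D (27.3 Ma); the excerpt puts that inside the Paleogene, 66–23.03 Ma.
Next in line is B (1.52 Ma), and 27.3 − 1.52 = 25.78 Myr.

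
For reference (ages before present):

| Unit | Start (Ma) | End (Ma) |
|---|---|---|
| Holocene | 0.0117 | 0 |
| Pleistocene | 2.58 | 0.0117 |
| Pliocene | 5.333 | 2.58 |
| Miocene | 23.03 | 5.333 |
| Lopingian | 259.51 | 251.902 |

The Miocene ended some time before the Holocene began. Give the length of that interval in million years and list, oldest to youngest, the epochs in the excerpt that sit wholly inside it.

The Miocene closes at 5.333 Ma and the Holocene opens at 0.0117 Ma, so the interval is 5.333 − 0.0117 = 5.3213 Myr.
An epoch fits inside if it starts at or after 5.333 Ma and ends at or before 0.0117 Ma; oldest first that gives Pliocene, Pleistocene.

5.3213 million years; Pliocene, Pleistocene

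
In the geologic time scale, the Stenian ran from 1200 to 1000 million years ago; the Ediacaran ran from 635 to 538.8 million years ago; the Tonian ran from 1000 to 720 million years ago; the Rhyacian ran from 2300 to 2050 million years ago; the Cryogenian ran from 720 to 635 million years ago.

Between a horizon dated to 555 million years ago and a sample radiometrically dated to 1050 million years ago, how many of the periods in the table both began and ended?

The older date is 1050 Ma and the younger is 555 Ma.
Periods with start < 1050 and end > 555 Ma: Tonian (1000–720), Cryogenian (720–635).
That is 2 complete periods.

2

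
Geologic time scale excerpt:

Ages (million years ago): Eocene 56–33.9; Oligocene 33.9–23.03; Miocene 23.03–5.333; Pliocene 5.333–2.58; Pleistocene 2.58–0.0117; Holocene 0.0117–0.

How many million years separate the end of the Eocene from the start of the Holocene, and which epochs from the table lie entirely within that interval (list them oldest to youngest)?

The Eocene closes at 33.9 Ma and the Holocene opens at 0.0117 Ma, so the interval is 33.9 − 0.0117 = 33.8883 Myr.
An epoch fits inside if it starts at or after 33.9 Ma and ends at or before 0.0117 Ma; oldest first that gives Oligocene, Miocene, Pliocene, Pleistocene.

33.8883 million years; Oligocene, Miocene, Pliocene, Pleistocene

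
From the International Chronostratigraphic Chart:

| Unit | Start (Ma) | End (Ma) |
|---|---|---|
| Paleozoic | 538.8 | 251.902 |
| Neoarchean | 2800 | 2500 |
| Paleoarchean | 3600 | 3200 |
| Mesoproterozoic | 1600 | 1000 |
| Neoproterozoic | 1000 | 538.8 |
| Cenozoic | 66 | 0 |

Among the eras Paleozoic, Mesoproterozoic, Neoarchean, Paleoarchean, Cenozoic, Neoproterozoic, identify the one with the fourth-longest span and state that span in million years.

Neoarchean, 300 million years

Start − end for each: Paleozoic 538.8 − 251.902 = 286.898; Mesoproterozoic 1600 − 1000 = 600; Neoarchean 2800 − 2500 = 300; Paleoarchean 3600 − 3200 = 400; Cenozoic 66 − 0 = 66; Neoproterozoic 1000 − 538.8 = 461.2.
Ranking these from longest: Mesoproterozoic > Neoproterozoic > Paleoarchean > Neoarchean > Paleozoic > Cenozoic.
Position 4 in that ranking is Neoarchean, which lasted 300 Myr.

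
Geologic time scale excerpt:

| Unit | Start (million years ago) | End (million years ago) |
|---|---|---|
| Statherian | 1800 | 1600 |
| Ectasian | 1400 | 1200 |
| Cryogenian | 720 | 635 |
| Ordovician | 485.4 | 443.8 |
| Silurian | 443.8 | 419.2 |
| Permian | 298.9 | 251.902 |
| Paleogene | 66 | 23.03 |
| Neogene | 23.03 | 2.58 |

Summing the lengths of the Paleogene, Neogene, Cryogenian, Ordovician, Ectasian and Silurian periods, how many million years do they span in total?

Duration is start − end for each: (66 − 23.03) + (23.03 − 2.58) + (720 − 635) + (485.4 − 443.8) + (1400 − 1200) + (443.8 − 419.2).
That is 42.97 + 20.45 + 85 + 41.6 + 200 + 24.6, which totals 414.62 million years.

414.62 million years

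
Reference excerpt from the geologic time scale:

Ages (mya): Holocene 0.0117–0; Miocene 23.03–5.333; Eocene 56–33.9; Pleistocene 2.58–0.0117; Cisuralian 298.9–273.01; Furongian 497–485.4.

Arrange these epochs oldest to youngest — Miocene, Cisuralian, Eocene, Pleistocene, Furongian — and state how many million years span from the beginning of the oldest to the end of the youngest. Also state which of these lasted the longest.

Furongian → Cisuralian → Eocene → Miocene → Pleistocene; total span 496.9883 Myr; longest is Cisuralian

Start ages (Ma): Furongian 497, Cisuralian 298.9, Eocene 56, Miocene 23.03, Pleistocene 2.58.
Ordered oldest to youngest: Furongian, Cisuralian, Eocene, Miocene, Pleistocene.
Span = 497 − 0.0117 = 496.9883 Myr.
Durations: Cisuralian 25.89, Furongian 11.6, Eocene 22.1, Miocene 17.697, Pleistocene 2.5683 → longest is Cisuralian (25.89 Myr).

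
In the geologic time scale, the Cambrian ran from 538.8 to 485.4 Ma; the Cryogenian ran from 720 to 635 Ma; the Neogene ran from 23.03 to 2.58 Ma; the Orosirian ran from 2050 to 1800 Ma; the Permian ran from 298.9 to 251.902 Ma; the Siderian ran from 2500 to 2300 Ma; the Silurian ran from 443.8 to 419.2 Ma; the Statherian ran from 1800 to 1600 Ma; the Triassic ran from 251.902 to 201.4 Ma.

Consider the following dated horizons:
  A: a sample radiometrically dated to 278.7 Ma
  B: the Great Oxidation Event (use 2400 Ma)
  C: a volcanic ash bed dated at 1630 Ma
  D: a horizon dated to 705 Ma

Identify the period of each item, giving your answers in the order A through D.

Match each age against the start–end ranges in the excerpt: A = 278.7 Ma → Permian (298.9–251.902); B = 2400 Ma → Siderian (2500–2300); C = 1630 Ma → Statherian (1800–1600); D = 705 Ma → Cryogenian (720–635).

A — Permian; B — Siderian; C — Statherian; D — Cryogenian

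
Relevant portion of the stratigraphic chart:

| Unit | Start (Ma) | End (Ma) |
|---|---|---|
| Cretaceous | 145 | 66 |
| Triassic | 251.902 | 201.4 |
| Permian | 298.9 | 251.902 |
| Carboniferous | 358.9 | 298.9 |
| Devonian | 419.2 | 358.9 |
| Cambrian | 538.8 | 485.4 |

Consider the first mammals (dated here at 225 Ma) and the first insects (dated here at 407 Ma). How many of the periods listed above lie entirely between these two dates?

2

407 Ma sits inside the Devonian (419.2–358.9) and 225 Ma inside the Triassic (251.902–201.4); neither of those is wholly between the two dates.
The listed periods lying completely between them are Carboniferous, Permian — 2 in all.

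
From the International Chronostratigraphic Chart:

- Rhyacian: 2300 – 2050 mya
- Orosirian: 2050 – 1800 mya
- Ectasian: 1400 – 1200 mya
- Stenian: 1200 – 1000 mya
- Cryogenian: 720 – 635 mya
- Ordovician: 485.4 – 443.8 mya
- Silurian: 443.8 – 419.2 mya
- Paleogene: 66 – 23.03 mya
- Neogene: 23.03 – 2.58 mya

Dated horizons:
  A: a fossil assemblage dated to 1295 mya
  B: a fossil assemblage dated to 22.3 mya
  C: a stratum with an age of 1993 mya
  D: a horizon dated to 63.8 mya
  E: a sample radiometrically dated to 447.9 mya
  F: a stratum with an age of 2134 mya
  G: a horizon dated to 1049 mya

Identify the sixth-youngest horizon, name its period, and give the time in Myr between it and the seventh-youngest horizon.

C, in the Orosirian; 141 million years to F

Smaller Ma means younger, so youngest first: B 22.3 < D 63.8 < E 447.9 < G 1049 < A 1295 < C 1993 < F 2134.
Counting 6 along gives C (1993 Ma); the excerpt puts that inside the Orosirian, 2050–1800 Ma.
Next in line is F (2134 Ma), and 2134 − 1993 = 141 Myr.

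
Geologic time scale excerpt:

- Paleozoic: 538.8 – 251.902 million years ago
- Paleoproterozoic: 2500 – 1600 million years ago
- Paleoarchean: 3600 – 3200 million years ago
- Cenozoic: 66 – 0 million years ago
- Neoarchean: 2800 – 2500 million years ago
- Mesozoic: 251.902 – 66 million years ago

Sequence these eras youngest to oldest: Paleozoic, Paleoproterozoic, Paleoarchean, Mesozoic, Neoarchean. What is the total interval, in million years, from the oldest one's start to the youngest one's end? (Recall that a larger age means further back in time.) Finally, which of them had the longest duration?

From the excerpt: Paleozoic 538.8–251.902; Paleoproterozoic 2500–1600; Paleoarchean 3600–3200; Mesozoic 251.902–66; Neoarchean 2800–2500 (Ma).
Larger Ma is earlier, so the oldest is Paleoarchean and the youngest is Mesozoic; youngest to oldest: Mesozoic, Paleozoic, Paleoproterozoic, Neoarchean, Paleoarchean.
Oldest start 3600 minus youngest end 66 gives 3534 Myr overall.
Individual lengths (start − end): Paleoproterozoic 900; Paleoarchean 400; Mesozoic 185.902; Neoarchean 300; Paleozoic 286.898. The largest is Paleoproterozoic at 900 Myr.

Mesozoic, Paleozoic, Paleoproterozoic, Neoarchean, Paleoarchean; total span 3534 Myr; longest is Paleoproterozoic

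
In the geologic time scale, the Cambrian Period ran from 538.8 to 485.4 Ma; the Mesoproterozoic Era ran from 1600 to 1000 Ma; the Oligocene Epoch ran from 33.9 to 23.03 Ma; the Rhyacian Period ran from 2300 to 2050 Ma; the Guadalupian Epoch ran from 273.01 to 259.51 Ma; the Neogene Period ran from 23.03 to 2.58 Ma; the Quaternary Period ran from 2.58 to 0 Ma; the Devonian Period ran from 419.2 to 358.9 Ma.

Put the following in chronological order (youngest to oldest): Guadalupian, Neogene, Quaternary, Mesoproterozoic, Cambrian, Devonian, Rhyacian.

Read off each span (Ma): Guadalupian 273.01–259.51; Neogene 23.03–2.58; Quaternary 2.58–0; Mesoproterozoic 1600–1000; Cambrian 538.8–485.4; Devonian 419.2–358.9; Rhyacian 2300–2050.
Larger Ma is older, so oldest→youngest is Rhyacian, Mesoproterozoic, Cambrian, Devonian, Guadalupian, Neogene, Quaternary; reverse it for youngest→oldest.

Quaternary → Neogene → Guadalupian → Devonian → Cambrian → Mesoproterozoic → Rhyacian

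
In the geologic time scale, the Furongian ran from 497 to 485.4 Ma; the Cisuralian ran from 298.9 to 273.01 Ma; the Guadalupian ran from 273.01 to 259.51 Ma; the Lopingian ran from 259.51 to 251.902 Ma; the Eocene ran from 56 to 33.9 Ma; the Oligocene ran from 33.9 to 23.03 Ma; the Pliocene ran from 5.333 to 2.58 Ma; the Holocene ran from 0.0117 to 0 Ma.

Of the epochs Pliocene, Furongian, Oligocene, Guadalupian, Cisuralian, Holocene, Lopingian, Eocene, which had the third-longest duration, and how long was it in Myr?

Durations: Pliocene 2.753; Furongian 11.6; Oligocene 10.87; Guadalupian 13.5; Cisuralian 25.89; Holocene 0.0117; Lopingian 7.608; Eocene 22.1 Myr.
Sorted longest-first: Cisuralian (25.89), Eocene (22.1), Guadalupian (13.5), Furongian (11.6), Oligocene (10.87), Lopingian (7.608), Pliocene (2.753), Holocene (0.0117).
The third longest is Guadalupian at 13.5 Myr.

Guadalupian, 13.5 million years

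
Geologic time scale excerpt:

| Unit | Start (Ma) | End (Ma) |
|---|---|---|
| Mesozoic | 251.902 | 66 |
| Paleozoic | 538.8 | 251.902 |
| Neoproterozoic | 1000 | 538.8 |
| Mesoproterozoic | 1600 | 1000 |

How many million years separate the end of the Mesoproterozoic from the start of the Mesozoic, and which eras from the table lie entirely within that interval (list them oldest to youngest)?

748.098 million years; Neoproterozoic, Paleozoic

The Mesoproterozoic closes at 1000 Ma and the Mesozoic opens at 251.902 Ma, so the interval is 1000 − 251.902 = 748.098 Myr.
An era fits inside if it starts at or after 1000 Ma and ends at or before 251.902 Ma; oldest first that gives Neoproterozoic, Paleozoic.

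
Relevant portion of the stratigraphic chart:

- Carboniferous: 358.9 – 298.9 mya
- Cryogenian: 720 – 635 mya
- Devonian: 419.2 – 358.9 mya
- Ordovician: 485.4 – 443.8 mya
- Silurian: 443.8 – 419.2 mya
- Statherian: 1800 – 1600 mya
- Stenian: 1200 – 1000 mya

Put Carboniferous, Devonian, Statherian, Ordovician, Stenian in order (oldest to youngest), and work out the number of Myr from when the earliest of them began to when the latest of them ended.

Statherian, Stenian, Ordovician, Devonian, Carboniferous; total span 1501.1 Myr

Start ages (Ma): Statherian 1800, Stenian 1200, Ordovician 485.4, Devonian 419.2, Carboniferous 358.9.
Ordered oldest to youngest: Statherian, Stenian, Ordovician, Devonian, Carboniferous.
Span = 1800 − 298.9 = 1501.1 Myr.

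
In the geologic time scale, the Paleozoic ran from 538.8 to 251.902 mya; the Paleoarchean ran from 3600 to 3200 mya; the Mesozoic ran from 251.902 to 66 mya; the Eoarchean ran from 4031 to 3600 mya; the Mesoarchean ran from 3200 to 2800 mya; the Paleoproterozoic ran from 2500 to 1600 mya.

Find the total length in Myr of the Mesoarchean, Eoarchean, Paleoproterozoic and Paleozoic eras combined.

2017.898 million years

Duration is start − end for each: (3200 − 2800) + (4031 − 3600) + (2500 − 1600) + (538.8 − 251.902).
That is 400 + 431 + 900 + 286.898, which totals 2017.898 million years.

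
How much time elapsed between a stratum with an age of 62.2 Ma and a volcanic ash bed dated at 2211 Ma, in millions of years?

2148.8 million years

2211 − 62.2 = 2148.8 million years.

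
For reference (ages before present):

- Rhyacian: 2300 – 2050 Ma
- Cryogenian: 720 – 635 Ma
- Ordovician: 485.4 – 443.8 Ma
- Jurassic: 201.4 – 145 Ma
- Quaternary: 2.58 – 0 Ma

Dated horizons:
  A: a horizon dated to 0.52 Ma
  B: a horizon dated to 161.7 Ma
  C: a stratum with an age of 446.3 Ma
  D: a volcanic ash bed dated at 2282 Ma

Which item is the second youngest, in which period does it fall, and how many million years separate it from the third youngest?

B, in the Jurassic; 284.6 million years to C

Smaller Ma means younger, so youngest first: A 0.52 < B 161.7 < C 446.3 < D 2282.
Counting 2 along gives B (161.7 Ma); the excerpt puts that inside the Jurassic, 201.4–145 Ma.
Next in line is C (446.3 Ma), and 446.3 − 161.7 = 284.6 Myr.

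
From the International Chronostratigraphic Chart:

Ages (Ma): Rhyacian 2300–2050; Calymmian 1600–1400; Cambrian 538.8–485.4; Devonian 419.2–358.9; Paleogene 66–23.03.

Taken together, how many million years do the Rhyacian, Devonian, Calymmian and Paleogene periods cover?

553.27 million years

Each duration: Rhyacian = 250; Devonian = 60.3; Calymmian = 200; Paleogene = 42.97.
Sum: 250 + 60.3 + 200 + 42.97 = 553.27 Myr.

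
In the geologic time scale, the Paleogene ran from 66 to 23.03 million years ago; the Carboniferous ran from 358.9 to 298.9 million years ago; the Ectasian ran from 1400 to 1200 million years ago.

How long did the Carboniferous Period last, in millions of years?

358.9 − 298.9 = 60 million years.

60 million years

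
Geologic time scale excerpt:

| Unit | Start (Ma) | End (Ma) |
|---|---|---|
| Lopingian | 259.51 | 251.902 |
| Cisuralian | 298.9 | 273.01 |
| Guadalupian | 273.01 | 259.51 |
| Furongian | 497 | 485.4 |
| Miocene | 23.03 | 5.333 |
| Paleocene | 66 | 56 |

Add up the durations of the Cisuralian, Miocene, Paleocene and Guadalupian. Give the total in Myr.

Duration is start − end for each: (298.9 − 273.01) + (23.03 − 5.333) + (66 − 56) + (273.01 − 259.51).
That is 25.89 + 17.697 + 10 + 13.5, which totals 67.087 million years.

67.087 million years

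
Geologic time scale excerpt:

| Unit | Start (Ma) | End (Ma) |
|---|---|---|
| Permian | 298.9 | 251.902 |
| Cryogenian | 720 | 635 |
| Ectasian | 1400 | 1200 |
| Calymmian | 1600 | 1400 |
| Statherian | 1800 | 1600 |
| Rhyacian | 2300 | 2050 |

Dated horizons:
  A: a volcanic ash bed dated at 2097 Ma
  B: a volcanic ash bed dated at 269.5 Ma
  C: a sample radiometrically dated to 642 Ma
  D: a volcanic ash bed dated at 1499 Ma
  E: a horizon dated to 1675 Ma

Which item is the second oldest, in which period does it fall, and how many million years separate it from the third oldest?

E, in the Statherian; 176 million years to D

Larger Ma means older, so oldest first: A 2097 > E 1675 > D 1499 > C 642 > B 269.5.
Counting 2 along gives E (1675 Ma); the excerpt puts that inside the Statherian, 1800–1600 Ma.
Next in line is D (1499 Ma), and 1675 − 1499 = 176 Myr.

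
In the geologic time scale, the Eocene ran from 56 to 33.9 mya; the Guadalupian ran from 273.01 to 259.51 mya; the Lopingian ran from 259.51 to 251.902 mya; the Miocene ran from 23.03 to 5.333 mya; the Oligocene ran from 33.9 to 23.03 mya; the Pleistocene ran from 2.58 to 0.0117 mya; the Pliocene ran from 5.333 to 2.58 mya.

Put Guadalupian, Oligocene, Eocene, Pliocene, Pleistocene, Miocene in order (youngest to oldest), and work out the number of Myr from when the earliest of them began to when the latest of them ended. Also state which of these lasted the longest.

From the excerpt: Guadalupian 273.01–259.51; Oligocene 33.9–23.03; Eocene 56–33.9; Pliocene 5.333–2.58; Pleistocene 2.58–0.0117; Miocene 23.03–5.333 (Ma).
Larger Ma is earlier, so the oldest is Guadalupian and the youngest is Pleistocene; youngest to oldest: Pleistocene, Pliocene, Miocene, Oligocene, Eocene, Guadalupian.
Oldest start 273.01 minus youngest end 0.0117 gives 272.9983 Myr overall.
Individual lengths (start − end): Oligocene 10.87; Guadalupian 13.5; Miocene 17.697; Pleistocene 2.5683; Eocene 22.1; Pliocene 2.753. The largest is Eocene at 22.1 Myr.

Pleistocene, Pliocene, Miocene, Oligocene, Eocene, Guadalupian; total span 272.9983 Myr; longest is Eocene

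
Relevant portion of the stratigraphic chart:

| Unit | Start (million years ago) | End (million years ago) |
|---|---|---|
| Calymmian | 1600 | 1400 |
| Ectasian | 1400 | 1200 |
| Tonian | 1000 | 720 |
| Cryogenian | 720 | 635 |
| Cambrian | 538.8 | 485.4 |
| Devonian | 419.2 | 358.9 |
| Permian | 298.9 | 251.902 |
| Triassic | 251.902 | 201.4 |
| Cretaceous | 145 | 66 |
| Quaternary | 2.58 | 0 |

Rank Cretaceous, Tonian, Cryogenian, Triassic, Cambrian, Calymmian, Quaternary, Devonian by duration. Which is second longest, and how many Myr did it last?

Calymmian, 200 million years

Start − end for each: Cretaceous 145 − 66 = 79; Tonian 1000 − 720 = 280; Cryogenian 720 − 635 = 85; Triassic 251.902 − 201.4 = 50.502; Cambrian 538.8 − 485.4 = 53.4; Calymmian 1600 − 1400 = 200; Quaternary 2.58 − 0 = 2.58; Devonian 419.2 − 358.9 = 60.3.
Ranking these from longest: Tonian > Calymmian > Cryogenian > Cretaceous > Devonian > Cambrian > Triassic > Quaternary.
Position 2 in that ranking is Calymmian, which lasted 200 Myr.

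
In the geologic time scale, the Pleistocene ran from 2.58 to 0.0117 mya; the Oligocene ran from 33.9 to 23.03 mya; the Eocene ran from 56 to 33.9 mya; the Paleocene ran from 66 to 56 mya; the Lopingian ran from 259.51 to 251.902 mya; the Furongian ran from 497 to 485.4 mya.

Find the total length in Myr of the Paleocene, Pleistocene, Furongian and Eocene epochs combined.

46.2683 million years

Duration is start − end for each: (66 − 56) + (2.58 − 0.0117) + (497 − 485.4) + (56 − 33.9).
That is 10 + 2.5683 + 11.6 + 22.1, which totals 46.2683 million years.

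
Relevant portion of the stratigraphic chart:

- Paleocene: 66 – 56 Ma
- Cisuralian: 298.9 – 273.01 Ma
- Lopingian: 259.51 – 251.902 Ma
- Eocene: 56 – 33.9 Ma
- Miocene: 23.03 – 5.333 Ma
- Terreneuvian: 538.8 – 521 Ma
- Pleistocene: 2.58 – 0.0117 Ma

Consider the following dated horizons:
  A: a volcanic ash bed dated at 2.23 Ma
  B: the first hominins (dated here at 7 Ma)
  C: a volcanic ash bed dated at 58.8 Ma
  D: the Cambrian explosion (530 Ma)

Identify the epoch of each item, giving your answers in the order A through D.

Match each age against the start–end ranges in the excerpt: A = 2.23 Ma → Pleistocene (2.58–0.0117); B = 7 Ma → Miocene (23.03–5.333); C = 58.8 Ma → Paleocene (66–56); D = 530 Ma → Terreneuvian (538.8–521).

A — Pleistocene; B — Miocene; C — Paleocene; D — Terreneuvian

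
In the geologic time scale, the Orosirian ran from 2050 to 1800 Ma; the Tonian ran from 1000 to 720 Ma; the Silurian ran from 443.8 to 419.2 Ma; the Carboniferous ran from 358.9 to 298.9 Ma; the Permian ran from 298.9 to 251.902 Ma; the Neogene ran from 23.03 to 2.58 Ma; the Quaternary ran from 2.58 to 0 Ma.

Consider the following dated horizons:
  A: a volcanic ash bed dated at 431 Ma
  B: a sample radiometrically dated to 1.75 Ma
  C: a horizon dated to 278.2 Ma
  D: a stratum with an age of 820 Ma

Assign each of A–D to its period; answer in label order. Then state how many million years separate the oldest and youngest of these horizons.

A — Silurian; B — Quaternary; C — Permian; D — Tonian; span 818.25 million years

A: 431 Ma lies in 443.8–419.2 Ma, so Silurian.
B: 1.75 Ma lies in 2.58–0 Ma, so Quaternary.
C: 278.2 Ma lies in 298.9–251.902 Ma, so Permian.
D: 820 Ma lies in 1000–720 Ma, so Tonian.
Oldest = 820 Ma, youngest = 1.75 Ma → span 818.25 Myr.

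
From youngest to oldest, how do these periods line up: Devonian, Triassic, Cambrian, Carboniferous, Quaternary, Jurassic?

Quaternary, then Jurassic, then Triassic, then Carboniferous, then Devonian, then Cambrian

Era membership (oldest first within each) — Paleozoic: Cambrian, Devonian, Carboniferous; Mesozoic: Triassic, Jurassic; Cenozoic: Quaternary. Paleozoic precedes Mesozoic, which precedes Cenozoic. Concatenating the groups in that era order and then reversing gives youngest to oldest.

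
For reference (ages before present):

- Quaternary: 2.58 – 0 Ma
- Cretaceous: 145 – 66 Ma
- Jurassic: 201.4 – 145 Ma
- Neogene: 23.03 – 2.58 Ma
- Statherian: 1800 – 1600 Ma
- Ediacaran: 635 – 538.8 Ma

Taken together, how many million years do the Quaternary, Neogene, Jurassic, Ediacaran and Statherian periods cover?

Duration is start − end for each: (2.58 − 0) + (23.03 − 2.58) + (201.4 − 145) + (635 − 538.8) + (1800 − 1600).
That is 2.58 + 20.45 + 56.4 + 96.2 + 200, which totals 375.63 million years.

375.63 million years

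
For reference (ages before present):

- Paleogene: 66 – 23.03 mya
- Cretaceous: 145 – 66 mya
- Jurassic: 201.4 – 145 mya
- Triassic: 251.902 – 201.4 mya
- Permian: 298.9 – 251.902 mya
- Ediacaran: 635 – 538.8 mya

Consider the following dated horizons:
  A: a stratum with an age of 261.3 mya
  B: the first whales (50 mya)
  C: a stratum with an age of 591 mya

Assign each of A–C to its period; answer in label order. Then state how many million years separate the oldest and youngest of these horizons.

A — Permian; B — Paleogene; C — Ediacaran; span 541 million years

Match each age against the start–end ranges in the excerpt: A = 261.3 Ma → Permian (298.9–251.902); B = 50 Ma → Paleogene (66–23.03); C = 591 Ma → Ediacaran (635–538.8).
The largest age is 591 Ma and the smallest is 50 Ma; their difference is 541 Myr.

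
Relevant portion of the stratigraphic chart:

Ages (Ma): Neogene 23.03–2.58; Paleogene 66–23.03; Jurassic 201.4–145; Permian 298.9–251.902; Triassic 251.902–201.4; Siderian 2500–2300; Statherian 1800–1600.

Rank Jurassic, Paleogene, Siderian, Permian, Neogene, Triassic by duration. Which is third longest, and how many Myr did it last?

Triassic, 50.502 million years

Start − end for each: Jurassic 201.4 − 145 = 56.4; Paleogene 66 − 23.03 = 42.97; Siderian 2500 − 2300 = 200; Permian 298.9 − 251.902 = 46.998; Neogene 23.03 − 2.58 = 20.45; Triassic 251.902 − 201.4 = 50.502.
Ranking these from longest: Siderian > Jurassic > Triassic > Permian > Paleogene > Neogene.
Position 3 in that ranking is Triassic, which lasted 50.502 Myr.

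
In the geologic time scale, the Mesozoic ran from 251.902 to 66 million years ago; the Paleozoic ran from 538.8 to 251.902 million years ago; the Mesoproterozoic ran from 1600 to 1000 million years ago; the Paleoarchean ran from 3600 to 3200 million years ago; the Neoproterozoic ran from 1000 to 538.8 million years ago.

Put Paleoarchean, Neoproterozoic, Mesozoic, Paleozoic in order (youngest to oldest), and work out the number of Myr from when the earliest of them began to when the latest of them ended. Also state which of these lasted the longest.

Start ages (Ma): Paleoarchean 3600, Neoproterozoic 1000, Paleozoic 538.8, Mesozoic 251.902.
Ordered youngest to oldest: Mesozoic, Paleozoic, Neoproterozoic, Paleoarchean.
Span = 3600 − 66 = 3534 Myr.
Durations: Neoproterozoic 461.2, Paleoarchean 400, Paleozoic 286.898, Mesozoic 185.902 → longest is Neoproterozoic (461.2 Myr).

Mesozoic → Paleozoic → Neoproterozoic → Paleoarchean; total span 3534 Myr; longest is Neoproterozoic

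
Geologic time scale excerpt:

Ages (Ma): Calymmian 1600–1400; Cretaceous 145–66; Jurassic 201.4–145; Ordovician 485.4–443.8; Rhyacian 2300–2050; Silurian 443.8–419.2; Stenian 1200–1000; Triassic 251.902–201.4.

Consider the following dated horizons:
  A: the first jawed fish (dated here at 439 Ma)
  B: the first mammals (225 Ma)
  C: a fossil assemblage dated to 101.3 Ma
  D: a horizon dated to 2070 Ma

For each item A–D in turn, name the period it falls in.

A — Silurian; B — Triassic; C — Cretaceous; D — Rhyacian

A: 439 Ma lies in 443.8–419.2 Ma, so Silurian.
B: 225 Ma lies in 251.902–201.4 Ma, so Triassic.
C: 101.3 Ma lies in 145–66 Ma, so Cretaceous.
D: 2070 Ma lies in 2300–2050 Ma, so Rhyacian.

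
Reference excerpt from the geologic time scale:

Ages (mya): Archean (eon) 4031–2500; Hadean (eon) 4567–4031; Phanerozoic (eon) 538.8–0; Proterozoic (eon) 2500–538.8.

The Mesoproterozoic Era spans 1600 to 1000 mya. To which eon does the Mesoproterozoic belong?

Proterozoic

The Mesoproterozoic (1600–1000 Ma) lies entirely within 2500–538.8 Ma, the Proterozoic Eon.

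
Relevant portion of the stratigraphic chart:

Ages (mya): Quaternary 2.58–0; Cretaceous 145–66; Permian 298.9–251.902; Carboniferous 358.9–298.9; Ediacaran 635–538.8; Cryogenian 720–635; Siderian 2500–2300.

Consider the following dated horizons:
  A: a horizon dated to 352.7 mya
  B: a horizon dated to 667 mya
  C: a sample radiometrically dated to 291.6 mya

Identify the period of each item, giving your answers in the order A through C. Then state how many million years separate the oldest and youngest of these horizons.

Match each age against the start–end ranges in the excerpt: A = 352.7 Ma → Carboniferous (358.9–298.9); B = 667 Ma → Cryogenian (720–635); C = 291.6 Ma → Permian (298.9–251.902).
The largest age is 667 Ma and the smallest is 291.6 Ma; their difference is 375.4 Myr.

A — Carboniferous; B — Cryogenian; C — Permian; span 375.4 million years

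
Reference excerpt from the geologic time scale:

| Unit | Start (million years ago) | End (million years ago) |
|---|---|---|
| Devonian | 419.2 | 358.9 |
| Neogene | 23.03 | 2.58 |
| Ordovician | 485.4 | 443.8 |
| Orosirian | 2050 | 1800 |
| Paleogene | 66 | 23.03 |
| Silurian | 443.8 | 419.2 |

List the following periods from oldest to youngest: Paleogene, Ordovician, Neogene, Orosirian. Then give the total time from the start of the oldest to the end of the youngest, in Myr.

Orosirian → Ordovician → Paleogene → Neogene; total span 2047.42 Myr

Start ages (Ma): Orosirian 2050, Ordovician 485.4, Paleogene 66, Neogene 23.03.
Ordered oldest to youngest: Orosirian, Ordovician, Paleogene, Neogene.
Span = 2050 − 2.58 = 2047.42 Myr.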